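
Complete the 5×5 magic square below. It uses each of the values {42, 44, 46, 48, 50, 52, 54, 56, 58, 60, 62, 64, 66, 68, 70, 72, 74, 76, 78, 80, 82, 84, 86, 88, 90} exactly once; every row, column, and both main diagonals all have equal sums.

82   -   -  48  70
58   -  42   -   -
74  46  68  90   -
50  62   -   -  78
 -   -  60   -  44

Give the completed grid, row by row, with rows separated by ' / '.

82 54 76 48 70 / 58 80 42 64 86 / 74 46 68 90 52 / 50 62 84 56 78 / 66 88 60 72 44

The 25 entries sum to 1650, so each line sums to 1650/5 = 330.
The remaining cell in row 3 is (3,5) = 330 − 278 = 52.
Column 1 needs 330; the known cells sum to 264, so (5,1) = 66.
Using column 5: 70 + 52 + 78 + 44 + ? → (2,5) = 330 − 244 = 86.
Anti-diagonal must total 330; the given cells sum to 266, so (2,4) = 64.
Row 2 needs 330; the known cells sum to 250, so (2,2) = 80.
Using main diagonal: 82 + 80 + 68 + 44 + ? → (4,4) = 330 − 274 = 56.
Row 4 must total 330; the given cells sum to 246, so (4,3) = 84.
The remaining cell in column 3 is (1,3) = 330 − 254 = 76.
Column 4 must total 330; the given cells sum to 258, so (5,4) = 72.
The remaining cell in row 1 is (1,2) = 330 − 276 = 54.
Row 5: 66 + 60 + 72 + 44 + ? = 330, so (5,2) = 88.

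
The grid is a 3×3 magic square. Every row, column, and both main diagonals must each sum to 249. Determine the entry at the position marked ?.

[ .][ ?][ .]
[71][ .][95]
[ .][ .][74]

From row 2, 249 − (71 + 95) gives (2,2) = 83.
Column 3 needs 249; the known cells sum to 169, so (1,3) = 80.
Using main diagonal: 83 + 74 + ? → (1,1) = 249 − 157 = 92.
Anti-diagonal needs 249; the known cells sum to 163, so (3,1) = 86.
Row 1 must total 249; the given cells sum to 172, so (1,2) = 77.

77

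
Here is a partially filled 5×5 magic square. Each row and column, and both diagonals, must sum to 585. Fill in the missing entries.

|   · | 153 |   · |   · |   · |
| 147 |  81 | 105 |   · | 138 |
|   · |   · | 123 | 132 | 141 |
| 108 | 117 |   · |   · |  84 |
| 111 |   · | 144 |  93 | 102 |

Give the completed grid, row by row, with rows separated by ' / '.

129 153 87 96 120 / 147 81 105 114 138 / 90 99 123 132 141 / 108 117 126 150 84 / 111 135 144 93 102

From row 2, 585 − (147 + 81 + 105 + 138) gives (2,4) = 114.
Using row 5: 111 + 144 + 93 + 102 + ? → (5,2) = 585 − 450 = 135.
Column 2 must total 585; the given cells sum to 486, so (3,2) = 99.
The remaining cell in column 5 is (1,5) = 585 − 465 = 120.
The remaining cell in row 3 is (3,1) = 585 − 495 = 90.
From column 1, 585 − (147 + 90 + 108 + 111) gives (1,1) = 129.
Using main diagonal: 129 + 81 + 123 + 102 + ? → (4,4) = 585 − 435 = 150.
Row 4 must total 585; the given cells sum to 459, so (4,3) = 126.
Using column 3: 105 + 123 + 126 + 144 + ? → (1,3) = 585 − 498 = 87.
Column 4: 114 + 132 + 150 + 93 + ? = 585, so (1,4) = 96.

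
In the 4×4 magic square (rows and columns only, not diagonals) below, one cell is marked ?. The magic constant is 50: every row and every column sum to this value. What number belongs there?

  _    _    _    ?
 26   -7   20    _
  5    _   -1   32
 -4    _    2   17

-10

Row 2: 26 + (-7) + 20 + ? = 50, so (2,4) = 11.
From row 3, 50 − (5 + (-1) + 32) gives (3,2) = 14.
The remaining cell in row 4 is (4,2) = 50 − 15 = 35.
From column 1, 50 − (26 + 5 + (-4)) gives (1,1) = 23.
The remaining cell in column 2 is (1,2) = 50 − 42 = 8.
From column 3, 50 − (20 + (-1) + 2) gives (1,3) = 29.
The remaining cell in column 4 is (1,4) = 50 − 60 = -10.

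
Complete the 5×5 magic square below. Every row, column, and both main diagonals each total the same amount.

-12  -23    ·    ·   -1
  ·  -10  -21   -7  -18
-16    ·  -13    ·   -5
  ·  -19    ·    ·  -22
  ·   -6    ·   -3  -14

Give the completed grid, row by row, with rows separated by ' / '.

-12 -23 -9 -15 -1 / -4 -10 -21 -7 -18 / -16 -2 -13 -24 -5 / -8 -19 0 -11 -22 / -20 -6 -17 -3 -14

Column 5 is already complete: -1 + -18 + -5 + -22 + -14 = -60, so that is the magic constant.
From row 2, -60 − (-10 + (-21) + (-7) + (-18)) gives (2,1) = -4.
Column 2: -23 + (-10) + (-19) + (-6) + ? = -60, so (3,2) = -2.
From main diagonal, -60 − (-12 + (-10) + (-13) + (-14)) gives (4,4) = -11.
Anti-diagonal: -1 + (-7) + (-13) + (-19) + ? = -60, so (5,1) = -20.
Row 3 needs -60; the known cells sum to -36, so (3,4) = -24.
Using row 5: -20 + (-6) + (-3) + (-14) + ? → (5,3) = -60 − (-43) = -17.
Column 1 needs -60; the known cells sum to -52, so (4,1) = -8.
Column 4 must total -60; the given cells sum to -45, so (1,4) = -15.
Row 1 must total -60; the given cells sum to -51, so (1,3) = -9.
Row 4 must total -60; the given cells sum to -60, so (4,3) = 0.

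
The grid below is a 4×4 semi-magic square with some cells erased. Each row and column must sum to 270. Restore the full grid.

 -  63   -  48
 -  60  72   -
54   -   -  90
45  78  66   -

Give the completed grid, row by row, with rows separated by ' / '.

84 63 75 48 / 87 60 72 51 / 54 69 57 90 / 45 78 66 81

The remaining cell in row 4 is (4,4) = 270 − 189 = 81.
From column 2, 270 − (63 + 60 + 78) gives (3,2) = 69.
Column 4 must total 270; the given cells sum to 219, so (2,4) = 51.
Row 2 needs 270; the known cells sum to 183, so (2,1) = 87.
Row 3 must total 270; the given cells sum to 213, so (3,3) = 57.
Column 1: 87 + 54 + 45 + ? = 270, so (1,1) = 84.
Using column 3: 72 + 57 + 66 + ? → (1,3) = 270 − 195 = 75.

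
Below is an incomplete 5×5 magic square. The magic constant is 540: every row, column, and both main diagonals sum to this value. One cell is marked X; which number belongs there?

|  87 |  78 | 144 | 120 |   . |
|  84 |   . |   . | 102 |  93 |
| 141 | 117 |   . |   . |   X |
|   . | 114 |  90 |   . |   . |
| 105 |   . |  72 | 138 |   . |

Row 1: 87 + 78 + 144 + 120 + ? = 540, so (1,5) = 111.
The remaining cell in column 1 is (4,1) = 540 − 417 = 123.
Anti-diagonal: 111 + 102 + 114 + 105 + ? = 540, so (3,3) = 108.
The remaining cell in column 3 is (2,3) = 540 − 414 = 126.
The remaining cell in row 2 is (2,2) = 540 − 405 = 135.
Column 2 must total 540; the given cells sum to 444, so (5,2) = 96.
Row 5: 105 + 96 + 72 + 138 + ? = 540, so (5,5) = 129.
The remaining cell in main diagonal is (4,4) = 540 − 459 = 81.
Using row 4: 123 + 114 + 90 + 81 + ? → (4,5) = 540 − 408 = 132.
Column 4: 120 + 102 + 81 + 138 + ? = 540, so (3,4) = 99.
Column 5 must total 540; the given cells sum to 465, so (3,5) = 75.

75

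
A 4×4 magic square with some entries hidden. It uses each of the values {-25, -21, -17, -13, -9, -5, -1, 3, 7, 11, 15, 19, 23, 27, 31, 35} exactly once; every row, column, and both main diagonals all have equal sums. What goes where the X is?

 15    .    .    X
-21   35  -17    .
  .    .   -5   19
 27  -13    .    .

The 16 entries sum to 80, so each line sums to 80/4 = 20.
The remaining cell in row 2 is (2,4) = 20 − (-3) = 23.
Column 1 must total 20; the given cells sum to 21, so (3,1) = -1.
Main diagonal: 15 + 35 + (-5) + ? = 20, so (4,4) = -25.
Using row 3: -1 + (-5) + 19 + ? → (3,2) = 20 − 13 = 7.
Row 4: 27 + (-13) + (-25) + ? = 20, so (4,3) = 31.
The remaining cell in column 2 is (1,2) = 20 − 29 = -9.
Using column 3: -17 + (-5) + 31 + ? → (1,3) = 20 − 9 = 11.
Column 4 needs 20; the known cells sum to 17, so (1,4) = 3.

3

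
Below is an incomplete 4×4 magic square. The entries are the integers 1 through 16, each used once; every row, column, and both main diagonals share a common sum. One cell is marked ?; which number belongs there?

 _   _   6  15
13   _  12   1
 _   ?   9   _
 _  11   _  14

The entries are 1 through 16, which sum to 136, so each line sums to 136/4 = 34.
Row 2: 13 + 12 + 1 + ? = 34, so (2,2) = 8.
Column 3: 6 + 12 + 9 + ? = 34, so (4,3) = 7.
Column 4 must total 34; the given cells sum to 30, so (3,4) = 4.
From main diagonal, 34 − (8 + 9 + 14) gives (1,1) = 3.
Row 1 needs 34; the known cells sum to 24, so (1,2) = 10.
Row 4 needs 34; the known cells sum to 32, so (4,1) = 2.
Using column 1: 3 + 13 + 2 + ? → (3,1) = 34 − 18 = 16.
Column 2 must total 34; the given cells sum to 29, so (3,2) = 5.

5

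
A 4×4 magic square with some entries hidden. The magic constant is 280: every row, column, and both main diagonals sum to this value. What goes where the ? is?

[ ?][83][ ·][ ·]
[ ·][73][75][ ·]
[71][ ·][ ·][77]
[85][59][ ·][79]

61

Row 4 must total 280; the given cells sum to 223, so (4,3) = 57.
Column 2 must total 280; the given cells sum to 215, so (3,2) = 65.
Anti-diagonal: 75 + 65 + 85 + ? = 280, so (1,4) = 55.
Using row 3: 71 + 65 + 77 + ? → (3,3) = 280 − 213 = 67.
Column 3 needs 280; the known cells sum to 199, so (1,3) = 81.
Using column 4: 55 + 77 + 79 + ? → (2,4) = 280 − 211 = 69.
Main diagonal needs 280; the known cells sum to 219, so (1,1) = 61.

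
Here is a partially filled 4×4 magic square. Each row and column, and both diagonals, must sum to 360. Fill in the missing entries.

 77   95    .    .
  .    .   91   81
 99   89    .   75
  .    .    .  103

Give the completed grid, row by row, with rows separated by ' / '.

77 95 87 101 / 105 83 91 81 / 99 89 97 75 / 79 93 85 103

The remaining cell in row 3 is (3,3) = 360 − 263 = 97.
From column 4, 360 − (81 + 75 + 103) gives (1,4) = 101.
Main diagonal: 77 + 97 + 103 + ? = 360, so (2,2) = 83.
Anti-diagonal must total 360; the given cells sum to 281, so (4,1) = 79.
Row 1: 77 + 95 + 101 + ? = 360, so (1,3) = 87.
Row 2 must total 360; the given cells sum to 255, so (2,1) = 105.
Column 2 needs 360; the known cells sum to 267, so (4,2) = 93.
The remaining cell in column 3 is (4,3) = 360 − 275 = 85.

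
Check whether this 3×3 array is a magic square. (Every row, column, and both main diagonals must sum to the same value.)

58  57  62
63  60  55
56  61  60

Row 1: 58 + 57 + 62 = 177.
Row 2: 63 + 60 + 55 = 178.
Row 3: 56 + 61 + 60 = 177.
Column 1: 58 + 63 + 56 = 177.
Column 2: 57 + 60 + 61 = 178.
Column 3: 62 + 55 + 60 = 177.
Main diagonal: 58 + 60 + 60 = 178.
Anti-diagonal: 62 + 60 + 56 = 178.

No — column 2 sums to 178 but column 1 sums to 177.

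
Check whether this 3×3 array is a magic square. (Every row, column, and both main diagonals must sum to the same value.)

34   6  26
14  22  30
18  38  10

Yes

Row 1: 34 + 6 + 26 = 66.
Row 2: 14 + 22 + 30 = 66.
Row 3: 18 + 38 + 10 = 66.
Column 1: 34 + 14 + 18 = 66.
Column 2: 6 + 22 + 38 = 66.
Column 3: 26 + 30 + 10 = 66.
Main diagonal: 34 + 22 + 10 = 66.
Anti-diagonal: 26 + 22 + 18 = 66.
All lines sum to 66.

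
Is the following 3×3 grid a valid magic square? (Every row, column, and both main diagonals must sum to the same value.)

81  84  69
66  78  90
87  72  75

Yes

Row 1: 81 + 84 + 69 = 234.
Row 2: 66 + 78 + 90 = 234.
Row 3: 87 + 72 + 75 = 234.
Column 1: 81 + 66 + 87 = 234.
Column 2: 84 + 78 + 72 = 234.
Column 3: 69 + 90 + 75 = 234.
Main diagonal: 81 + 78 + 75 = 234.
Anti-diagonal: 69 + 78 + 87 = 234.
All lines sum to 234.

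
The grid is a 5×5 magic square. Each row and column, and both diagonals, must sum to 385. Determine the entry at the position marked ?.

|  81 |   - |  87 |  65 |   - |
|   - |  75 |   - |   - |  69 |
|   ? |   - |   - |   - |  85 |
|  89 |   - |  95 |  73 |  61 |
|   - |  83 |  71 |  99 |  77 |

Using row 4: 89 + 95 + 73 + 61 + ? → (4,2) = 385 − 318 = 67.
From row 5, 385 − (83 + 71 + 99 + 77) gives (5,1) = 55.
Column 5 must total 385; the given cells sum to 292, so (1,5) = 93.
Using main diagonal: 81 + 75 + 73 + 77 + ? → (3,3) = 385 − 306 = 79.
Using anti-diagonal: 93 + 79 + 67 + 55 + ? → (2,4) = 385 − 294 = 91.
The remaining cell in row 1 is (1,2) = 385 − 326 = 59.
Column 2 must total 385; the given cells sum to 284, so (3,2) = 101.
From column 3, 385 − (87 + 79 + 95 + 71) gives (2,3) = 53.
Column 4 needs 385; the known cells sum to 328, so (3,4) = 57.
The remaining cell in row 2 is (2,1) = 385 − 288 = 97.
Using row 3: 101 + 79 + 57 + 85 + ? → (3,1) = 385 − 322 = 63.

63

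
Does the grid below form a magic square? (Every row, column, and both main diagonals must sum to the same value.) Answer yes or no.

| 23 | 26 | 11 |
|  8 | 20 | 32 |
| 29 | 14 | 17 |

Yes

Row 1: 23 + 26 + 11 = 60.
Row 2: 8 + 20 + 32 = 60.
Row 3: 29 + 14 + 17 = 60.
Column 1: 23 + 8 + 29 = 60.
Column 2: 26 + 20 + 14 = 60.
Column 3: 11 + 32 + 17 = 60.
Main diagonal: 23 + 20 + 17 = 60.
Anti-diagonal: 11 + 20 + 29 = 60.
All lines sum to 60.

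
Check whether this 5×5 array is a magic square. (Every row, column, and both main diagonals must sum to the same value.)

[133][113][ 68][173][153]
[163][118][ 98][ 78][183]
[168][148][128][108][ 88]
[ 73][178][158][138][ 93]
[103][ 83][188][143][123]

Yes

Row 1: 133 + 113 + 68 + 173 + 153 = 640.
Row 2: 163 + 118 + 98 + 78 + 183 = 640.
Row 3: 168 + 148 + 128 + 108 + 88 = 640.
Row 4: 73 + 178 + 158 + 138 + 93 = 640.
Row 5: 103 + 83 + 188 + 143 + 123 = 640.
Column 1: 133 + 163 + 168 + 73 + 103 = 640.
Column 2: 113 + 118 + 148 + 178 + 83 = 640.
Column 3: 68 + 98 + 128 + 158 + 188 = 640.
Column 4: 173 + 78 + 108 + 138 + 143 = 640.
Column 5: 153 + 183 + 88 + 93 + 123 = 640.
Main diagonal: 133 + 118 + 128 + 138 + 123 = 640.
Anti-diagonal: 153 + 78 + 128 + 178 + 103 = 640.
All lines sum to 640.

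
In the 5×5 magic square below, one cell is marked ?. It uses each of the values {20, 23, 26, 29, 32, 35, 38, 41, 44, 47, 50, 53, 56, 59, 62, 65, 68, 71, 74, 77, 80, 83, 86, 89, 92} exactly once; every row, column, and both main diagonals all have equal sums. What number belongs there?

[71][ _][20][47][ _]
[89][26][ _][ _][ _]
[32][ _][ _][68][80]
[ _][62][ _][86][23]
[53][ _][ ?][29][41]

92

The 25 entries sum to 1400, so each line sums to 1400/5 = 280.
Column 1 must total 280; the given cells sum to 245, so (4,1) = 35.
Column 4: 47 + 68 + 86 + 29 + ? = 280, so (2,4) = 50.
Main diagonal needs 280; the known cells sum to 224, so (3,3) = 56.
The remaining cell in anti-diagonal is (1,5) = 280 − 221 = 59.
Using row 1: 71 + 20 + 47 + 59 + ? → (1,2) = 280 − 197 = 83.
Row 3 needs 280; the known cells sum to 236, so (3,2) = 44.
Row 4 needs 280; the known cells sum to 206, so (4,3) = 74.
From column 2, 280 − (83 + 26 + 44 + 62) gives (5,2) = 65.
The remaining cell in column 5 is (2,5) = 280 − 203 = 77.
From row 2, 280 − (89 + 26 + 50 + 77) gives (2,3) = 38.
From row 5, 280 − (53 + 65 + 29 + 41) gives (5,3) = 92.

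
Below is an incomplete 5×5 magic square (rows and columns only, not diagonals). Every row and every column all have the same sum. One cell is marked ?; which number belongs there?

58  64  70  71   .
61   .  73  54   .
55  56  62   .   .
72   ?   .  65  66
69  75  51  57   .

53

Column 1 is complete and sums to 315; that is the magic constant.
Using row 1: 58 + 64 + 70 + 71 + ? → (1,5) = 315 − 263 = 52.
The remaining cell in row 5 is (5,5) = 315 − 252 = 63.
The remaining cell in column 3 is (4,3) = 315 − 256 = 59.
The remaining cell in column 4 is (3,4) = 315 − 247 = 68.
From row 3, 315 − (55 + 56 + 62 + 68) gives (3,5) = 74.
Row 4: 72 + 59 + 65 + 66 + ? = 315, so (4,2) = 53.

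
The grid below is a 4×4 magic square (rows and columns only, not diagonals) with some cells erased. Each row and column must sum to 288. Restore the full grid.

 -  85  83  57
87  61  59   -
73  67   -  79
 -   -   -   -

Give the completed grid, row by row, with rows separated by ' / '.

63 85 83 57 / 87 61 59 81 / 73 67 69 79 / 65 75 77 71

From row 1, 288 − (85 + 83 + 57) gives (1,1) = 63.
From row 2, 288 − (87 + 61 + 59) gives (2,4) = 81.
Row 3: 73 + 67 + 79 + ? = 288, so (3,3) = 69.
The remaining cell in column 1 is (4,1) = 288 − 223 = 65.
Column 2: 85 + 61 + 67 + ? = 288, so (4,2) = 75.
Using column 3: 83 + 59 + 69 + ? → (4,3) = 288 − 211 = 77.
Column 4 needs 288; the known cells sum to 217, so (4,4) = 71.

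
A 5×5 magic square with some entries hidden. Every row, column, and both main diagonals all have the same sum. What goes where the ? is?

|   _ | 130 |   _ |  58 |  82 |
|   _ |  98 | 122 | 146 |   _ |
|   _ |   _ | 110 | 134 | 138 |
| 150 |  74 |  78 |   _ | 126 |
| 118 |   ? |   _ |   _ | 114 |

Anti-diagonal is complete and sums to 530; that is the magic constant.
From row 4, 530 − (150 + 74 + 78 + 126) gives (4,4) = 102.
From column 4, 530 − (58 + 146 + 134 + 102) gives (5,4) = 90.
Using column 5: 82 + 138 + 126 + 114 + ? → (2,5) = 530 − 460 = 70.
From main diagonal, 530 − (98 + 110 + 102 + 114) gives (1,1) = 106.
Row 1 needs 530; the known cells sum to 376, so (1,3) = 154.
The remaining cell in row 2 is (2,1) = 530 − 436 = 94.
From column 1, 530 − (106 + 94 + 150 + 118) gives (3,1) = 62.
Column 3 must total 530; the given cells sum to 464, so (5,3) = 66.
Row 3 must total 530; the given cells sum to 444, so (3,2) = 86.
Row 5 must total 530; the given cells sum to 388, so (5,2) = 142.

142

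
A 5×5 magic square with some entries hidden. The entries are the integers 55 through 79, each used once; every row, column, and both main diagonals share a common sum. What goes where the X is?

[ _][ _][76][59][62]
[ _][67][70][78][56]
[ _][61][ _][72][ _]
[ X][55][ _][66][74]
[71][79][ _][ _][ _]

77

The entries are 55 through 79, which sum to 1675, so each line sums to 1675/5 = 335.
Row 2: 67 + 70 + 78 + 56 + ? = 335, so (2,1) = 64.
Column 2 needs 335; the known cells sum to 262, so (1,2) = 73.
Column 4: 59 + 78 + 72 + 66 + ? = 335, so (5,4) = 60.
The remaining cell in anti-diagonal is (3,3) = 335 − 266 = 69.
Row 1: 73 + 76 + 59 + 62 + ? = 335, so (1,1) = 65.
Main diagonal needs 335; the known cells sum to 267, so (5,5) = 68.
Using row 5: 71 + 79 + 60 + 68 + ? → (5,3) = 335 − 278 = 57.
Using column 3: 76 + 70 + 69 + 57 + ? → (4,3) = 335 − 272 = 63.
Column 5: 62 + 56 + 74 + 68 + ? = 335, so (3,5) = 75.
The remaining cell in row 3 is (3,1) = 335 − 277 = 58.
Row 4 must total 335; the given cells sum to 258, so (4,1) = 77.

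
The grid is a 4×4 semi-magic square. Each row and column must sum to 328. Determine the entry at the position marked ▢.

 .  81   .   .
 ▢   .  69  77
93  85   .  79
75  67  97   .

Row 3 needs 328; the known cells sum to 257, so (3,3) = 71.
Using row 4: 75 + 67 + 97 + ? → (4,4) = 328 − 239 = 89.
Column 2 needs 328; the known cells sum to 233, so (2,2) = 95.
Column 3: 69 + 71 + 97 + ? = 328, so (1,3) = 91.
Column 4 must total 328; the given cells sum to 245, so (1,4) = 83.
From row 1, 328 − (81 + 91 + 83) gives (1,1) = 73.
The remaining cell in row 2 is (2,1) = 328 − 241 = 87.

87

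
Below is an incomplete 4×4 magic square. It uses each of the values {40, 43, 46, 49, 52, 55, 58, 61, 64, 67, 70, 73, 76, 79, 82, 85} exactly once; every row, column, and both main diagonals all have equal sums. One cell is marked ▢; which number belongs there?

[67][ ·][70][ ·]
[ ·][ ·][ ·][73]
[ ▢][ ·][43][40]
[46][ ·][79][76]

The 16 entries sum to 1000, so each line sums to 1000/4 = 250.
Row 4: 46 + 79 + 76 + ? = 250, so (4,2) = 49.
The remaining cell in column 3 is (2,3) = 250 − 192 = 58.
Column 4 needs 250; the known cells sum to 189, so (1,4) = 61.
Using main diagonal: 67 + 43 + 76 + ? → (2,2) = 250 − 186 = 64.
Using anti-diagonal: 61 + 58 + 46 + ? → (3,2) = 250 − 165 = 85.
The remaining cell in row 1 is (1,2) = 250 − 198 = 52.
Using row 2: 64 + 58 + 73 + ? → (2,1) = 250 − 195 = 55.
Row 3: 85 + 43 + 40 + ? = 250, so (3,1) = 82.

82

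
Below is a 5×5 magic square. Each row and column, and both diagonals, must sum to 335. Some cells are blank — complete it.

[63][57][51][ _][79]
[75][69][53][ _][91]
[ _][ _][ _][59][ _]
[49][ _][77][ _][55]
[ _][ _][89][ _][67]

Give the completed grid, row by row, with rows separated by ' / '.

63 57 51 85 79 / 75 69 53 47 91 / 87 81 65 59 43 / 49 83 77 71 55 / 61 45 89 73 67

The remaining cell in row 1 is (1,4) = 335 − 250 = 85.
From row 2, 335 − (75 + 69 + 53 + 91) gives (2,4) = 47.
Column 3 needs 335; the known cells sum to 270, so (3,3) = 65.
Using column 5: 79 + 91 + 55 + 67 + ? → (3,5) = 335 − 292 = 43.
Using main diagonal: 63 + 69 + 65 + 67 + ? → (4,4) = 335 − 264 = 71.
Using row 4: 49 + 77 + 71 + 55 + ? → (4,2) = 335 − 252 = 83.
Column 4 needs 335; the known cells sum to 262, so (5,4) = 73.
The remaining cell in anti-diagonal is (5,1) = 335 − 274 = 61.
Using row 5: 61 + 89 + 73 + 67 + ? → (5,2) = 335 − 290 = 45.
Column 1 needs 335; the known cells sum to 248, so (3,1) = 87.
The remaining cell in column 2 is (3,2) = 335 − 254 = 81.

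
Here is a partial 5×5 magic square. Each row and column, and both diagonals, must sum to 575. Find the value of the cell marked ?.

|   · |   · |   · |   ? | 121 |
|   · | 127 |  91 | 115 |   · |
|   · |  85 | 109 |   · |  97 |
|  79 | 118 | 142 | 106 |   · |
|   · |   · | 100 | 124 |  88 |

From row 4, 575 − (79 + 118 + 142 + 106) gives (4,5) = 130.
Using column 3: 91 + 109 + 142 + 100 + ? → (1,3) = 575 − 442 = 133.
From column 5, 575 − (121 + 97 + 130 + 88) gives (2,5) = 139.
Main diagonal: 127 + 109 + 106 + 88 + ? = 575, so (1,1) = 145.
From anti-diagonal, 575 − (121 + 115 + 109 + 118) gives (5,1) = 112.
Using row 2: 127 + 91 + 115 + 139 + ? → (2,1) = 575 − 472 = 103.
Row 5 needs 575; the known cells sum to 424, so (5,2) = 151.
From column 1, 575 − (145 + 103 + 79 + 112) gives (3,1) = 136.
From column 2, 575 − (127 + 85 + 118 + 151) gives (1,2) = 94.
Row 1: 145 + 94 + 133 + 121 + ? = 575, so (1,4) = 82.

82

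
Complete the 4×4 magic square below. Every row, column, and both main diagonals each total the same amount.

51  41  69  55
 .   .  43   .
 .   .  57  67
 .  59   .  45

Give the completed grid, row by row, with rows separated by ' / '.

Row 1 is already complete: 51 + 41 + 69 + 55 = 216, so that is the magic constant.
Column 3: 69 + 43 + 57 + ? = 216, so (4,3) = 47.
Column 4 must total 216; the given cells sum to 167, so (2,4) = 49.
Main diagonal: 51 + 57 + 45 + ? = 216, so (2,2) = 63.
Row 2: 63 + 43 + 49 + ? = 216, so (2,1) = 61.
The remaining cell in row 4 is (4,1) = 216 − 151 = 65.
Using column 1: 51 + 61 + 65 + ? → (3,1) = 216 − 177 = 39.
Using column 2: 41 + 63 + 59 + ? → (3,2) = 216 − 163 = 53.

51 41 69 55 / 61 63 43 49 / 39 53 57 67 / 65 59 47 45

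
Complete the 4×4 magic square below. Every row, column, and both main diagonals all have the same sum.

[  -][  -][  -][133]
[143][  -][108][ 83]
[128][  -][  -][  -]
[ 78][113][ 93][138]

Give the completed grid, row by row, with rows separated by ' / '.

73 118 98 133 / 143 88 108 83 / 128 103 123 68 / 78 113 93 138

Row 4 is already complete: 78 + 113 + 93 + 138 = 422, so that is the magic constant.
The remaining cell in row 2 is (2,2) = 422 − 334 = 88.
Column 1 must total 422; the given cells sum to 349, so (1,1) = 73.
From column 4, 422 − (133 + 83 + 138) gives (3,4) = 68.
Main diagonal needs 422; the known cells sum to 299, so (3,3) = 123.
Anti-diagonal needs 422; the known cells sum to 319, so (3,2) = 103.
Column 2 must total 422; the given cells sum to 304, so (1,2) = 118.
From column 3, 422 − (108 + 123 + 93) gives (1,3) = 98.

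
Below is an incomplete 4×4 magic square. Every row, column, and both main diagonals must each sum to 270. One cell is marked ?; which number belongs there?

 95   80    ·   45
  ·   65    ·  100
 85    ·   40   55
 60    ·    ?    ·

Row 1: 95 + 80 + 45 + ? = 270, so (1,3) = 50.
Row 3: 85 + 40 + 55 + ? = 270, so (3,2) = 90.
Using column 1: 95 + 85 + 60 + ? → (2,1) = 270 − 240 = 30.
From column 2, 270 − (80 + 65 + 90) gives (4,2) = 35.
Column 4 needs 270; the known cells sum to 200, so (4,4) = 70.
From anti-diagonal, 270 − (45 + 90 + 60) gives (2,3) = 75.
Row 4 needs 270; the known cells sum to 165, so (4,3) = 105.

105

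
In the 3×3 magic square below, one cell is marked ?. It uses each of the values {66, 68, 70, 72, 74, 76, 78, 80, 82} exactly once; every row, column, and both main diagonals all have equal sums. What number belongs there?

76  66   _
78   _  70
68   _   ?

The 9 entries sum to 666, so each line sums to 666/3 = 222.
Row 1 must total 222; the given cells sum to 142, so (1,3) = 80.
Row 2: 78 + 70 + ? = 222, so (2,2) = 74.
Using column 2: 66 + 74 + ? → (3,2) = 222 − 140 = 82.
Column 3 needs 222; the known cells sum to 150, so (3,3) = 72.

72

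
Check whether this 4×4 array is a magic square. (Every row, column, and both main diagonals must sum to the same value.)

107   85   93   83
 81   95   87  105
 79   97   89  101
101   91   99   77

No — column 4 sums to 366 but row 1 sums to 368.

Row 1: 107 + 85 + 93 + 83 = 368.
Row 2: 81 + 95 + 87 + 105 = 368.
Row 3: 79 + 97 + 89 + 101 = 366.
Row 4: 101 + 91 + 99 + 77 = 368.
Column 1: 107 + 81 + 79 + 101 = 368.
Column 2: 85 + 95 + 97 + 91 = 368.
Column 3: 93 + 87 + 89 + 99 = 368.
Column 4: 83 + 105 + 101 + 77 = 366.
Main diagonal: 107 + 95 + 89 + 77 = 368.
Anti-diagonal: 83 + 87 + 97 + 101 = 368.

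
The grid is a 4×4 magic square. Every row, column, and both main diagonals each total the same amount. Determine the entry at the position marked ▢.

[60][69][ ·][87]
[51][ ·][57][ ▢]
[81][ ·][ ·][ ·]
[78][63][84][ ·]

72

Column 1 is complete and sums to 270; that is the magic constant.
Row 1 needs 270; the known cells sum to 216, so (1,3) = 54.
Row 4: 78 + 63 + 84 + ? = 270, so (4,4) = 45.
The remaining cell in column 3 is (3,3) = 270 − 195 = 75.
Using main diagonal: 60 + 75 + 45 + ? → (2,2) = 270 − 180 = 90.
Using anti-diagonal: 87 + 57 + 78 + ? → (3,2) = 270 − 222 = 48.
Row 2: 51 + 90 + 57 + ? = 270, so (2,4) = 72.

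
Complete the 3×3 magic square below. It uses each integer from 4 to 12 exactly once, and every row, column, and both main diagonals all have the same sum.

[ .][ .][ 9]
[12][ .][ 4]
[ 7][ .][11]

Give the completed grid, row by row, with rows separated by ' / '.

The entries are 4 through 12, which sum to 72, so each line sums to 72/3 = 24.
Using row 2: 12 + 4 + ? → (2,2) = 24 − 16 = 8.
The remaining cell in row 3 is (3,2) = 24 − 18 = 6.
Column 1 needs 24; the known cells sum to 19, so (1,1) = 5.
The remaining cell in column 2 is (1,2) = 24 − 14 = 10.

5 10 9 / 12 8 4 / 7 6 11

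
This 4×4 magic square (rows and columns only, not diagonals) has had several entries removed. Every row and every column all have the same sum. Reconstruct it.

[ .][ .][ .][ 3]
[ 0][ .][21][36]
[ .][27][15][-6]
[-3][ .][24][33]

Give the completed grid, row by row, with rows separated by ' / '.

Column 4 is already complete: 3 + 36 + -6 + 33 = 66, so that is the magic constant.
Row 2 needs 66; the known cells sum to 57, so (2,2) = 9.
Using row 3: 27 + 15 + (-6) + ? → (3,1) = 66 − 36 = 30.
Row 4 must total 66; the given cells sum to 54, so (4,2) = 12.
The remaining cell in column 1 is (1,1) = 66 − 27 = 39.
Column 2 needs 66; the known cells sum to 48, so (1,2) = 18.
Using column 3: 21 + 15 + 24 + ? → (1,3) = 66 − 60 = 6.

39 18 6 3 / 0 9 21 36 / 30 27 15 -6 / -3 12 24 33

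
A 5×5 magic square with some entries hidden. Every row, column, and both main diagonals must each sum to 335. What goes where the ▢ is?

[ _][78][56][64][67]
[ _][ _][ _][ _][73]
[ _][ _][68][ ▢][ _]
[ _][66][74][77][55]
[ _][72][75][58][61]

71

Row 1 must total 335; the given cells sum to 265, so (1,1) = 70.
From row 4, 335 − (66 + 74 + 77 + 55) gives (4,1) = 63.
Row 5 needs 335; the known cells sum to 266, so (5,1) = 69.
Column 3: 56 + 68 + 74 + 75 + ? = 335, so (2,3) = 62.
Using column 5: 67 + 73 + 55 + 61 + ? → (3,5) = 335 − 256 = 79.
Main diagonal: 70 + 68 + 77 + 61 + ? = 335, so (2,2) = 59.
Anti-diagonal: 67 + 68 + 66 + 69 + ? = 335, so (2,4) = 65.
Row 2 needs 335; the known cells sum to 259, so (2,1) = 76.
From column 1, 335 − (70 + 76 + 63 + 69) gives (3,1) = 57.
From column 2, 335 − (78 + 59 + 66 + 72) gives (3,2) = 60.
Column 4 needs 335; the known cells sum to 264, so (3,4) = 71.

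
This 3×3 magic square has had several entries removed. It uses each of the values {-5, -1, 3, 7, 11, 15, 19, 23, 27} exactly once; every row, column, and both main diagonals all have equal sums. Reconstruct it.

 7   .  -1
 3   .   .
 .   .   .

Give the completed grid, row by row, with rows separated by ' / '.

The 9 entries sum to 99, so each line sums to 99/3 = 33.
Row 1 needs 33; the known cells sum to 6, so (1,2) = 27.
Using column 1: 7 + 3 + ? → (3,1) = 33 − 10 = 23.
From anti-diagonal, 33 − (-1 + 23) gives (2,2) = 11.
Row 2: 3 + 11 + ? = 33, so (2,3) = 19.
From column 2, 33 − (27 + 11) gives (3,2) = -5.
Column 3: -1 + 19 + ? = 33, so (3,3) = 15.

7 27 -1 / 3 11 19 / 23 -5 15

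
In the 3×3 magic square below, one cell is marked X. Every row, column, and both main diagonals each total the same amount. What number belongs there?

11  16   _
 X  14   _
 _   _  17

Main diagonal is complete and sums to 42; that is the magic constant.
Row 1 must total 42; the given cells sum to 27, so (1,3) = 15.
Using column 2: 16 + 14 + ? → (3,2) = 42 − 30 = 12.
Column 3: 15 + 17 + ? = 42, so (2,3) = 10.
Anti-diagonal needs 42; the known cells sum to 29, so (3,1) = 13.
Row 2: 14 + 10 + ? = 42, so (2,1) = 18.

18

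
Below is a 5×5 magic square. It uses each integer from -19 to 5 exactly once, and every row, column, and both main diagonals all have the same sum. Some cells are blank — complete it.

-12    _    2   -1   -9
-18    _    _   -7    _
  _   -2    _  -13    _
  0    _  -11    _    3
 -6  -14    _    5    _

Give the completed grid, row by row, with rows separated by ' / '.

-12 -15 2 -1 -9 / -18 4 -4 -7 -10 / 1 -2 -5 -13 -16 / 0 -8 -11 -19 3 / -6 -14 -17 5 -3

The entries are -19 through 5, which sum to -175, so each line sums to -175/5 = -35.
From row 1, -35 − (-12 + 2 + (-1) + (-9)) gives (1,2) = -15.
Using column 1: -12 + (-18) + 0 + (-6) + ? → (3,1) = -35 − (-36) = 1.
Column 4 needs -35; the known cells sum to -16, so (4,4) = -19.
Row 4 needs -35; the known cells sum to -27, so (4,2) = -8.
From column 2, -35 − (-15 + (-2) + (-8) + (-14)) gives (2,2) = 4.
Using anti-diagonal: -9 + (-7) + (-8) + (-6) + ? → (3,3) = -35 − (-30) = -5.
The remaining cell in row 3 is (3,5) = -35 − (-19) = -16.
Main diagonal: -12 + 4 + (-5) + (-19) + ? = -35, so (5,5) = -3.
Using row 5: -6 + (-14) + 5 + (-3) + ? → (5,3) = -35 − (-18) = -17.
Using column 3: 2 + (-5) + (-11) + (-17) + ? → (2,3) = -35 − (-31) = -4.
Column 5: -9 + (-16) + 3 + (-3) + ? = -35, so (2,5) = -10.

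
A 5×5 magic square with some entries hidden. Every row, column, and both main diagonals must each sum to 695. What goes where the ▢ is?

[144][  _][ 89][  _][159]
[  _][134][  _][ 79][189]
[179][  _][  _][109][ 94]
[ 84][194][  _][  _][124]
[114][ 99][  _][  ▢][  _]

Column 1 needs 695; the known cells sum to 521, so (2,1) = 174.
Column 5 needs 695; the known cells sum to 566, so (5,5) = 129.
Anti-diagonal: 159 + 79 + 194 + 114 + ? = 695, so (3,3) = 149.
The remaining cell in row 2 is (2,3) = 695 − 576 = 119.
Row 3 must total 695; the given cells sum to 531, so (3,2) = 164.
The remaining cell in column 2 is (1,2) = 695 − 591 = 104.
From main diagonal, 695 − (144 + 134 + 149 + 129) gives (4,4) = 139.
Using row 1: 144 + 104 + 89 + 159 + ? → (1,4) = 695 − 496 = 199.
Row 4: 84 + 194 + 139 + 124 + ? = 695, so (4,3) = 154.
From column 3, 695 − (89 + 119 + 149 + 154) gives (5,3) = 184.
From column 4, 695 − (199 + 79 + 109 + 139) gives (5,4) = 169.

169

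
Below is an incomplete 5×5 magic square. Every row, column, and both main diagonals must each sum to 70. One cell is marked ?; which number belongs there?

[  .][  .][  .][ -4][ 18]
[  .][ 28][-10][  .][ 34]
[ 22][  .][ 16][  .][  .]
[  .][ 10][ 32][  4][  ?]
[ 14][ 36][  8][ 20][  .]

26

Using row 5: 14 + 36 + 8 + 20 + ? → (5,5) = 70 − 78 = -8.
Using column 3: -10 + 16 + 32 + 8 + ? → (1,3) = 70 − 46 = 24.
The remaining cell in main diagonal is (1,1) = 70 − 40 = 30.
Anti-diagonal needs 70; the known cells sum to 58, so (2,4) = 12.
Row 1: 30 + 24 + (-4) + 18 + ? = 70, so (1,2) = 2.
Row 2 needs 70; the known cells sum to 64, so (2,1) = 6.
Column 1 needs 70; the known cells sum to 72, so (4,1) = -2.
From column 2, 70 − (2 + 28 + 10 + 36) gives (3,2) = -6.
The remaining cell in column 4 is (3,4) = 70 − 32 = 38.
Using row 3: 22 + (-6) + 16 + 38 + ? → (3,5) = 70 − 70 = 0.
Row 4: -2 + 10 + 32 + 4 + ? = 70, so (4,5) = 26.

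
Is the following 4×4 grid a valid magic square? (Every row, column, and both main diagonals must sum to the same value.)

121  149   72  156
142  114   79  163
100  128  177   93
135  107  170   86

Yes

Row 1: 121 + 149 + 72 + 156 = 498.
Row 2: 142 + 114 + 79 + 163 = 498.
Row 3: 100 + 128 + 177 + 93 = 498.
Row 4: 135 + 107 + 170 + 86 = 498.
Column 1: 121 + 142 + 100 + 135 = 498.
Column 2: 149 + 114 + 128 + 107 = 498.
Column 3: 72 + 79 + 177 + 170 = 498.
Column 4: 156 + 163 + 93 + 86 = 498.
Main diagonal: 121 + 114 + 177 + 86 = 498.
Anti-diagonal: 156 + 79 + 128 + 135 = 498.
All lines sum to 498.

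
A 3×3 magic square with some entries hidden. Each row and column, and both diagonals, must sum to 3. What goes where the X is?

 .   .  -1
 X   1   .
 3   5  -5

-7

Column 2 must total 3; the given cells sum to 6, so (1,2) = -3.
Using column 3: -1 + (-5) + ? → (2,3) = 3 − (-6) = 9.
Main diagonal must total 3; the given cells sum to -4, so (1,1) = 7.
Using row 2: 1 + 9 + ? → (2,1) = 3 − 10 = -7.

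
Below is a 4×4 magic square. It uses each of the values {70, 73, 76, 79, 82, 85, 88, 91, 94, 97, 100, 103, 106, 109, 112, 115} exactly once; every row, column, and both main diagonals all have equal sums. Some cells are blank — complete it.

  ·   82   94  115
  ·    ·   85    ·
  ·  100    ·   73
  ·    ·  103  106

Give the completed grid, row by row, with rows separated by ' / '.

79 82 94 115 / 112 97 85 76 / 109 100 88 73 / 70 91 103 106

The 16 entries sum to 1480, so each line sums to 1480/4 = 370.
Using row 1: 82 + 94 + 115 + ? → (1,1) = 370 − 291 = 79.
Column 3: 94 + 85 + 103 + ? = 370, so (3,3) = 88.
From column 4, 370 − (115 + 73 + 106) gives (2,4) = 76.
Using main diagonal: 79 + 88 + 106 + ? → (2,2) = 370 − 273 = 97.
From anti-diagonal, 370 − (115 + 85 + 100) gives (4,1) = 70.
From row 2, 370 − (97 + 85 + 76) gives (2,1) = 112.
From row 3, 370 − (100 + 88 + 73) gives (3,1) = 109.
From row 4, 370 − (70 + 103 + 106) gives (4,2) = 91.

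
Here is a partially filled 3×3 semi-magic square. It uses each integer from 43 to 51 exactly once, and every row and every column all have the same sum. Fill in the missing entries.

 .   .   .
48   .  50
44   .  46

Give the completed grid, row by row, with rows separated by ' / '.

The entries are 43 through 51, which sum to 423, so each line sums to 423/3 = 141.
Row 2 needs 141; the known cells sum to 98, so (2,2) = 43.
Row 3 needs 141; the known cells sum to 90, so (3,2) = 51.
Column 1 must total 141; the given cells sum to 92, so (1,1) = 49.
Using column 2: 43 + 51 + ? → (1,2) = 141 − 94 = 47.
From column 3, 141 − (50 + 46) gives (1,3) = 45.

49 47 45 / 48 43 50 / 44 51 46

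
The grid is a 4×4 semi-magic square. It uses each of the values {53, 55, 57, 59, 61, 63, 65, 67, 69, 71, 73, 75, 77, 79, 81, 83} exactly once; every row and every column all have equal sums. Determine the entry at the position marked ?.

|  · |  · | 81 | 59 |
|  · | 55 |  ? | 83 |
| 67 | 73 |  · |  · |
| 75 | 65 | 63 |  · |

The 16 entries sum to 1088, so each line sums to 1088/4 = 272.
The remaining cell in row 4 is (4,4) = 272 − 203 = 69.
Column 2 must total 272; the given cells sum to 193, so (1,2) = 79.
Column 4: 59 + 83 + 69 + ? = 272, so (3,4) = 61.
Row 1 must total 272; the given cells sum to 219, so (1,1) = 53.
Row 3 must total 272; the given cells sum to 201, so (3,3) = 71.
Column 1 needs 272; the known cells sum to 195, so (2,1) = 77.
Column 3 must total 272; the given cells sum to 215, so (2,3) = 57.

57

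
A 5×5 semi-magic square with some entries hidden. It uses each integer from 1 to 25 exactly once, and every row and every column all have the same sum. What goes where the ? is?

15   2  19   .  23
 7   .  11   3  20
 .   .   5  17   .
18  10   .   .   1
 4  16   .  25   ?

12

The entries are 1 through 25, which sum to 325, so each line sums to 325/5 = 65.
Row 1 must total 65; the given cells sum to 59, so (1,4) = 6.
The remaining cell in row 2 is (2,2) = 65 − 41 = 24.
Column 1 must total 65; the given cells sum to 44, so (3,1) = 21.
Column 2: 2 + 24 + 10 + 16 + ? = 65, so (3,2) = 13.
Using column 4: 6 + 3 + 17 + 25 + ? → (4,4) = 65 − 51 = 14.
The remaining cell in row 3 is (3,5) = 65 − 56 = 9.
Using row 4: 18 + 10 + 14 + 1 + ? → (4,3) = 65 − 43 = 22.
The remaining cell in column 3 is (5,3) = 65 − 57 = 8.
The remaining cell in column 5 is (5,5) = 65 − 53 = 12.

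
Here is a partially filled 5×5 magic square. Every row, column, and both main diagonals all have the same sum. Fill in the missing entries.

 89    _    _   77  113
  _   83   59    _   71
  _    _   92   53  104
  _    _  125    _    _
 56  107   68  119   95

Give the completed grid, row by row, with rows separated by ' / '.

89 65 101 77 113 / 122 83 59 110 71 / 80 116 92 53 104 / 98 74 125 86 62 / 56 107 68 119 95

Row 5 is already complete: 56 + 107 + 68 + 119 + 95 = 445, so that is the magic constant.
Column 3: 59 + 92 + 125 + 68 + ? = 445, so (1,3) = 101.
Using column 5: 113 + 71 + 104 + 95 + ? → (4,5) = 445 − 383 = 62.
Using main diagonal: 89 + 83 + 92 + 95 + ? → (4,4) = 445 − 359 = 86.
From row 1, 445 − (89 + 101 + 77 + 113) gives (1,2) = 65.
Column 4 needs 445; the known cells sum to 335, so (2,4) = 110.
From anti-diagonal, 445 − (113 + 110 + 92 + 56) gives (4,2) = 74.
From row 2, 445 − (83 + 59 + 110 + 71) gives (2,1) = 122.
Row 4 needs 445; the known cells sum to 347, so (4,1) = 98.
Column 1 must total 445; the given cells sum to 365, so (3,1) = 80.
Column 2 must total 445; the given cells sum to 329, so (3,2) = 116.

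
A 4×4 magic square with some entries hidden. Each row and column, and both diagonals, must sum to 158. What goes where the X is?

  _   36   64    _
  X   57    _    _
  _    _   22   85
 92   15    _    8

Row 4 needs 158; the known cells sum to 115, so (4,3) = 43.
Using column 2: 36 + 57 + 15 + ? → (3,2) = 158 − 108 = 50.
From column 3, 158 − (64 + 22 + 43) gives (2,3) = 29.
The remaining cell in main diagonal is (1,1) = 158 − 87 = 71.
Using anti-diagonal: 29 + 50 + 92 + ? → (1,4) = 158 − 171 = -13.
Row 3 must total 158; the given cells sum to 157, so (3,1) = 1.
Using column 1: 71 + 1 + 92 + ? → (2,1) = 158 − 164 = -6.

-6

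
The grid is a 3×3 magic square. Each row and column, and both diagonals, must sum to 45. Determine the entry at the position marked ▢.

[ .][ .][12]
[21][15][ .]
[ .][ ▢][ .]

Row 2 needs 45; the known cells sum to 36, so (2,3) = 9.
Column 3 needs 45; the known cells sum to 21, so (3,3) = 24.
The remaining cell in main diagonal is (1,1) = 45 − 39 = 6.
The remaining cell in anti-diagonal is (3,1) = 45 − 27 = 18.
Row 1: 6 + 12 + ? = 45, so (1,2) = 27.
Using row 3: 18 + 24 + ? → (3,2) = 45 − 42 = 3.

3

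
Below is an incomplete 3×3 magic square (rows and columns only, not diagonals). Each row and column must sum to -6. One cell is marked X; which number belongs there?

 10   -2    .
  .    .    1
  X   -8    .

Row 1 must total -6; the given cells sum to 8, so (1,3) = -14.
Using column 2: -2 + (-8) + ? → (2,2) = -6 − (-10) = 4.
Column 3: -14 + 1 + ? = -6, so (3,3) = 7.
Using row 2: 4 + 1 + ? → (2,1) = -6 − 5 = -11.
The remaining cell in row 3 is (3,1) = -6 − (-1) = -5.

-5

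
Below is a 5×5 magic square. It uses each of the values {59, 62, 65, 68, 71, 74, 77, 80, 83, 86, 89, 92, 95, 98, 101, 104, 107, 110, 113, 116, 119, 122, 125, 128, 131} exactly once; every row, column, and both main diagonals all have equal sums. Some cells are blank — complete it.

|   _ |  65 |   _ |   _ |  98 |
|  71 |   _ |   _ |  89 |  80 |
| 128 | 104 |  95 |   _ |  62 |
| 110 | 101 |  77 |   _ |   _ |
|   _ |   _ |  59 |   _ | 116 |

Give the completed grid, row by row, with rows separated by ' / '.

The 25 entries sum to 2375, so each line sums to 2375/5 = 475.
Row 3 needs 475; the known cells sum to 389, so (3,4) = 86.
Column 5: 98 + 80 + 62 + 116 + ? = 475, so (4,5) = 119.
The remaining cell in anti-diagonal is (5,1) = 475 − 383 = 92.
The remaining cell in row 4 is (4,4) = 475 − 407 = 68.
Column 1 needs 475; the known cells sum to 401, so (1,1) = 74.
Main diagonal needs 475; the known cells sum to 353, so (2,2) = 122.
Row 2: 71 + 122 + 89 + 80 + ? = 475, so (2,3) = 113.
Column 2: 65 + 122 + 104 + 101 + ? = 475, so (5,2) = 83.
The remaining cell in column 3 is (1,3) = 475 − 344 = 131.
Row 1: 74 + 65 + 131 + 98 + ? = 475, so (1,4) = 107.
Row 5 must total 475; the given cells sum to 350, so (5,4) = 125.

74 65 131 107 98 / 71 122 113 89 80 / 128 104 95 86 62 / 110 101 77 68 119 / 92 83 59 125 116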